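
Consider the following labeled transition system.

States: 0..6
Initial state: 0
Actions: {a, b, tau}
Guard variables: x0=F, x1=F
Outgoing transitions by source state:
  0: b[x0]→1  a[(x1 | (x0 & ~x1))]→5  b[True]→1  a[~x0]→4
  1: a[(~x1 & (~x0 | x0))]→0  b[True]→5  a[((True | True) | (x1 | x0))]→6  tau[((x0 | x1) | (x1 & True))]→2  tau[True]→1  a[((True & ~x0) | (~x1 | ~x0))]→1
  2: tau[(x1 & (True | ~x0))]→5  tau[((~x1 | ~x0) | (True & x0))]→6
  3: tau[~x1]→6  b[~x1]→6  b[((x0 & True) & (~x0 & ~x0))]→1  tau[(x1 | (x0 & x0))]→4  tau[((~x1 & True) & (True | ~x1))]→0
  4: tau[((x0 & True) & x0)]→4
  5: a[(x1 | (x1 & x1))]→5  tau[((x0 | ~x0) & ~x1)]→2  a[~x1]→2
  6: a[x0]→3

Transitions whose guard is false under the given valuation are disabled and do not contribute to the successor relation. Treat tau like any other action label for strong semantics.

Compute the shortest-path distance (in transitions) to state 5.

BFS to 5:
  L0 = {0}
  L1 = {1,4}
  L2 = {5,6}
5 enters at depth 2; path b·b

Answer: 2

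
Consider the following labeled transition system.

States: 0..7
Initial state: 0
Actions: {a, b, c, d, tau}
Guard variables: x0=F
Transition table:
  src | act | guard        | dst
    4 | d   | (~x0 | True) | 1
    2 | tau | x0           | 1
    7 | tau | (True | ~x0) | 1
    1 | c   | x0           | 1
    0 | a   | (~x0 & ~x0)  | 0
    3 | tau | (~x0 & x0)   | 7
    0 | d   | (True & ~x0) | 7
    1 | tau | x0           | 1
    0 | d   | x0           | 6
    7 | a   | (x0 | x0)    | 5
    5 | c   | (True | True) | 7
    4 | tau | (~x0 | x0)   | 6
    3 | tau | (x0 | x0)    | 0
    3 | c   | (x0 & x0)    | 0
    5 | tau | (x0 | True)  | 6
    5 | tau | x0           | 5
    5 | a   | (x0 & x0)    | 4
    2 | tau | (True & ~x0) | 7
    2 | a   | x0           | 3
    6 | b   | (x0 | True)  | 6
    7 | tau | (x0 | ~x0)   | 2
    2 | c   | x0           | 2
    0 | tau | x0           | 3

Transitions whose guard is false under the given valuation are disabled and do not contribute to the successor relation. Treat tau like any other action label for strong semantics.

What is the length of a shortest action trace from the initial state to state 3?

Answer: UNREACHABLE

Trace:
Layered search for 3:
  depth 0: {0}
  depth 1: {7}
  depth 2: {1,2}
3 never appears.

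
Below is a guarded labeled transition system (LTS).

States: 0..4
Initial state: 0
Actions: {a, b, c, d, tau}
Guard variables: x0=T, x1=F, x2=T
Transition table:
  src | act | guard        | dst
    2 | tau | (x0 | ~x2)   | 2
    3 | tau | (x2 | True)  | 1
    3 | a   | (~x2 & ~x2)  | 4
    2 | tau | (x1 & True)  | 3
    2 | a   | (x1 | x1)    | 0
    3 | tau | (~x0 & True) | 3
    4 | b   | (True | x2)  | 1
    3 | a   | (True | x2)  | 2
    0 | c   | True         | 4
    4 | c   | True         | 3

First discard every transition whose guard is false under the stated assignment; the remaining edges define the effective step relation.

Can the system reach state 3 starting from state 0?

Answer: REACHABLE

Working:
After dropping false guards: 6 live edges.
Layer 0: {0}
Layer 1: {4}  cumulative {0,4}
Layer 2: {1,3}  cumulative {0,1,3,4}
Layer 3: {2}  cumulative {0,1,2,3,4}
R = {0,1,2,3,4}
Path to 3: c·c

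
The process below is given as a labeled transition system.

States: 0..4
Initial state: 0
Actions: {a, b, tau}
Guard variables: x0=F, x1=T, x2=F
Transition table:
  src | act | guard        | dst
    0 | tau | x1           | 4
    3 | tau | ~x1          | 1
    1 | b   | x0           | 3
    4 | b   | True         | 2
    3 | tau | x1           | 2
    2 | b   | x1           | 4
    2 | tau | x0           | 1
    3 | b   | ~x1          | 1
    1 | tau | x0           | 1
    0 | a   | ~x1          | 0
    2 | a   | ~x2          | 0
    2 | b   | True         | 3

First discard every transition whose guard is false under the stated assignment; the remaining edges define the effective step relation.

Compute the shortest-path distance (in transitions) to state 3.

Answer: 3

Analysis:
Breadth-first toward 3:
  L0 = {0}
  L1 = {4}
  L2 = {2}
  L3 = {3}
first hit 3 at d=3 via tau·b·b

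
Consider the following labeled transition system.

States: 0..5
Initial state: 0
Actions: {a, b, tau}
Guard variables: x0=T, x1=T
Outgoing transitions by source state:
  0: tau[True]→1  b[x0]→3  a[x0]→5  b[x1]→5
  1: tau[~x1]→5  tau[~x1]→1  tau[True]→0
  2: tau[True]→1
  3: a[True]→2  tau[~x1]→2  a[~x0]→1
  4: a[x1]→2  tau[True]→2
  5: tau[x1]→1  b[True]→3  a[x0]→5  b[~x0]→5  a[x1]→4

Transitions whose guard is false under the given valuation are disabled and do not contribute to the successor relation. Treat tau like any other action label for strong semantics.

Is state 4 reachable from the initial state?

13 transition(s) survive guard evaluation.
Layer 0: {0}
Layer 1: {1,3,5}  cumulative {0,1,3,5}
Layer 2: {2,4}  cumulative {0,1,2,3,4,5}
Reachable = {0,1,2,3,4,5}
Path to 4: b·a

Answer: REACHABLE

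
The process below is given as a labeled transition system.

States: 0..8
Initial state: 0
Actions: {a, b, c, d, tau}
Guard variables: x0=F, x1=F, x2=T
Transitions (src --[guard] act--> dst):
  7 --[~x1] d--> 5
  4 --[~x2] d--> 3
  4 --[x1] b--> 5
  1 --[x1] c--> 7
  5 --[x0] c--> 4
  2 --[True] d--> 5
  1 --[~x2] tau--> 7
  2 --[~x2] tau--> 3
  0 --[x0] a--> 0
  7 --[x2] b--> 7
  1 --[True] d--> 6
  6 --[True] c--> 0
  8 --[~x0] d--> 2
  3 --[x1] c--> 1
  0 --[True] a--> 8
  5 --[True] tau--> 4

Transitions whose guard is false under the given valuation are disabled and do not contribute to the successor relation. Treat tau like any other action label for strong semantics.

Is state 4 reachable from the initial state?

8 transition(s) survive guard evaluation.
Layer 0: {0}
Layer 1: {8}  total {0,8}
Layer 2: {2}  total {0,2,8}
Layer 3: {5}  total {0,2,5,8}
Layer 4: {4}  total {0,2,4,5,8}
R = {0,2,4,5,8}
Path to 4: a·d·d·tau

Answer: REACHABLE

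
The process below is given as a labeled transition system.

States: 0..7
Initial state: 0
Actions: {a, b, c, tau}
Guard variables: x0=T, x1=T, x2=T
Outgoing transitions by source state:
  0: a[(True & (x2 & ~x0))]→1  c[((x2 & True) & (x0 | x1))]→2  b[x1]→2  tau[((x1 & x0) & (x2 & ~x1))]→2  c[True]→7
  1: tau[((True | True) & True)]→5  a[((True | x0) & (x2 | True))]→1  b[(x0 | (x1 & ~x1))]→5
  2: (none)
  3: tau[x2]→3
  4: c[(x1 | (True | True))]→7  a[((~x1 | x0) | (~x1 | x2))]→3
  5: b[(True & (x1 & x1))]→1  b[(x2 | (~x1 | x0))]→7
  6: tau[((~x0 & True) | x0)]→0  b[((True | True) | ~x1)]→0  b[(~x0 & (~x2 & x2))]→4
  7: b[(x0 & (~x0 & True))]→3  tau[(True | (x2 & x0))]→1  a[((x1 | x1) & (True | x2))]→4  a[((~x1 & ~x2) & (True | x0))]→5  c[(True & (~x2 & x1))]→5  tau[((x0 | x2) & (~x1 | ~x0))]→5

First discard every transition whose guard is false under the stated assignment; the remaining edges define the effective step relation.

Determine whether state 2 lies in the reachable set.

Answer: REACHABLE

Trace:
15 transition(s) survive guard evaluation.
depth 0: {0}
depth 1: {2,7}  now seen {0,2,7}
depth 2: {1,4}  now seen {0,1,2,4,7}
depth 3: {3,5}  now seen {0,1,2,3,4,5,7}
Reachable = {0,1,2,3,4,5,7}
trace reaching 2: c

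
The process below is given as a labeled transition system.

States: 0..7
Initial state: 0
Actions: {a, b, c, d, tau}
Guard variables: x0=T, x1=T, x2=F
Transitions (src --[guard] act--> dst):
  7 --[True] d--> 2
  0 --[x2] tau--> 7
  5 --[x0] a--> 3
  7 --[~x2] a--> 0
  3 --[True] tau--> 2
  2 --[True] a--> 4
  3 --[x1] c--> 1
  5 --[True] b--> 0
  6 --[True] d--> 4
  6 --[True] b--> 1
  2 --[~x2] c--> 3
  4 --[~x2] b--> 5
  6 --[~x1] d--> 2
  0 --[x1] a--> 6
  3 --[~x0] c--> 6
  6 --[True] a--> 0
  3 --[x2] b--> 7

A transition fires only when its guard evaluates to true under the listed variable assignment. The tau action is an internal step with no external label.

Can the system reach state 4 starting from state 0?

13 transition(s) survive guard evaluation.
L0 = {0}
L1 = {6}  cumulative {0,6}
L2 = {1,4}  cumulative {0,1,4,6}
L3 = {5}  cumulative {0,1,4,5,6}
L4 = {3}  cumulative {0,1,3,4,5,6}
L5 = {2}  cumulative {0,1,2,3,4,5,6}
Reach set: {0,1,2,3,4,5,6}
Path to 4: a·d

Answer: REACHABLE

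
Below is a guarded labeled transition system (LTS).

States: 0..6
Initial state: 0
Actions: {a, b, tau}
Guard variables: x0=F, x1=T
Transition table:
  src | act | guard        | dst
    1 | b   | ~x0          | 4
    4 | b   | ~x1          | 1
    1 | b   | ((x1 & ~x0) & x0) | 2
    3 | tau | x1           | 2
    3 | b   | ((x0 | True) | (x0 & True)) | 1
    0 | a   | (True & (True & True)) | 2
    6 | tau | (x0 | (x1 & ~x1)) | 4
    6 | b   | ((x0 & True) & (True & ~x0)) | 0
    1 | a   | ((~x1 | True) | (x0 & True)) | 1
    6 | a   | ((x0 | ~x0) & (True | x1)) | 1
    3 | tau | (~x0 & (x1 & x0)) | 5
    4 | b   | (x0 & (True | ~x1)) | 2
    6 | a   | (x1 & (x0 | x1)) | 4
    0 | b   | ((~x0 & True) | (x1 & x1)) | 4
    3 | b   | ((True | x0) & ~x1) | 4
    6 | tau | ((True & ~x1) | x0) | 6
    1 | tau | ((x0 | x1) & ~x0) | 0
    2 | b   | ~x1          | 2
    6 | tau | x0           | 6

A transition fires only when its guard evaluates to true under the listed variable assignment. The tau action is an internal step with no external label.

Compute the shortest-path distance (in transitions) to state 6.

Answer: UNREACHABLE

Working:
BFS to 6:
  Layer 0: {0}
  Layer 1: {2,4}
6 never appears.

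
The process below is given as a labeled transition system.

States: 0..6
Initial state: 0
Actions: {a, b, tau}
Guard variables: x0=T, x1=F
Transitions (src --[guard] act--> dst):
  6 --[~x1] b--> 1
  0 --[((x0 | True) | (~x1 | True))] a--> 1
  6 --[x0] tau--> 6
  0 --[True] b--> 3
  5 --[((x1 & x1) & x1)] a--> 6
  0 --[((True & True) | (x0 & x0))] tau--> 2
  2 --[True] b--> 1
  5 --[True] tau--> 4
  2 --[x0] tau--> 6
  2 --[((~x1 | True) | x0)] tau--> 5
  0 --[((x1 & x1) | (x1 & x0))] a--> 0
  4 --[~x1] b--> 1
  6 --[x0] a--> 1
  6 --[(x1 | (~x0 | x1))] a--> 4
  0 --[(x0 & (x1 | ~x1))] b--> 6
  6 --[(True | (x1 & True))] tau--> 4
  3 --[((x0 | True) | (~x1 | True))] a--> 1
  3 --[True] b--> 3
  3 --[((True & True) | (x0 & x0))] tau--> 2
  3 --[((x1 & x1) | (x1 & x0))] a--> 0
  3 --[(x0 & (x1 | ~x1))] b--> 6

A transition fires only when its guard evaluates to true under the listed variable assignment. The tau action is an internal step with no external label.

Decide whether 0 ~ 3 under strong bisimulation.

Compute ~ classes (split until stable):
  round 0: {{0,1,2,3,4,5,6}}
  round 1: {{0,3,6},{1},{2},{4},{5}}
  round 2: {{0,3},{1},{2},{4},{5},{6}}
stable after 3 split(s): 6 block(s)
[0]={0,3}  [3]={0,3}

Answer: BISIMILAR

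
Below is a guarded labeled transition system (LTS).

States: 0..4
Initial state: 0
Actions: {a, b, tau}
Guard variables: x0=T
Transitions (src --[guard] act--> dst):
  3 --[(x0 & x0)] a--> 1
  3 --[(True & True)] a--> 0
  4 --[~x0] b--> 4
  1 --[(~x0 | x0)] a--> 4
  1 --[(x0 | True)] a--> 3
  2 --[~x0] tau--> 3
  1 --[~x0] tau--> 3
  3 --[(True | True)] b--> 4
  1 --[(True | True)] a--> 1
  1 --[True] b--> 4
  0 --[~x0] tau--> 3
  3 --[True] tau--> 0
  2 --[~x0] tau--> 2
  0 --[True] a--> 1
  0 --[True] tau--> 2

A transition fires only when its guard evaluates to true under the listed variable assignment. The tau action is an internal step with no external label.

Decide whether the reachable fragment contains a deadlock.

Answer: DEADLOCK at state 2

Working:
Reachable = {0,1,2,3,4}
  0: a→1  tau→2  [deg 2]
  1: a→1  a→3  a→4  b→4  [deg 4]
  2: ∅  [deadlock]
  3: a→0  a→1  b→4  tau→0  [deg 4]
  4: ∅  [deadlock]
Path to 2: tau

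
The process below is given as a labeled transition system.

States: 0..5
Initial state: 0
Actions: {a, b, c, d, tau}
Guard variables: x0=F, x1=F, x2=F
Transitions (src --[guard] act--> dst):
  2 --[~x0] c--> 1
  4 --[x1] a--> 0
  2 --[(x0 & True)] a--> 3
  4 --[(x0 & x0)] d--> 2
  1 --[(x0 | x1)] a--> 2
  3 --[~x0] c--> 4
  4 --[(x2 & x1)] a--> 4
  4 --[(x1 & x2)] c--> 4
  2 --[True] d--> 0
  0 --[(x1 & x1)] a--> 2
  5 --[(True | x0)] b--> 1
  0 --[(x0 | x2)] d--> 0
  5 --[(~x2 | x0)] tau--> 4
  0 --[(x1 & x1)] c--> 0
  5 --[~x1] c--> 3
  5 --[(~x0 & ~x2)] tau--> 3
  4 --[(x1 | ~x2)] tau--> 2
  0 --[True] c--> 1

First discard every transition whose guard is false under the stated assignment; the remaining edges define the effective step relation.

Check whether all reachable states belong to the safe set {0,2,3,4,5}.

Inv-set: {0,2,3,4,5}
Reach set: {0,1}
  0: ✓
  1: ✗ unsafe
reach 1 via c — violates

Answer: INVARIANT VIOLATED at state 1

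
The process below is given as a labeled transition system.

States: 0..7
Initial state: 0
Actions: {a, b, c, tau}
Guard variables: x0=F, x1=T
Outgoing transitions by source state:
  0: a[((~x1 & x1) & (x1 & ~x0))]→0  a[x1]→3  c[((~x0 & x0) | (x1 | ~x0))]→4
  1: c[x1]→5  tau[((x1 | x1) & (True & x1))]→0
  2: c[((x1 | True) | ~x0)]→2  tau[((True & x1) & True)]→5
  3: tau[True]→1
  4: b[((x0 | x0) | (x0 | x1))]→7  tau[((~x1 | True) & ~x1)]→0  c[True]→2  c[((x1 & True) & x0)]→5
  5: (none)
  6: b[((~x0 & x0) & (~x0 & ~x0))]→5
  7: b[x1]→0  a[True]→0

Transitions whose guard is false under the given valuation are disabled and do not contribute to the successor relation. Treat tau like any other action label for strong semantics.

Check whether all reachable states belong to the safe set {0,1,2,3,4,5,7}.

Answer: INVARIANT HOLDS

Working:
Inv-set: {0,1,2,3,4,5,7}
Reachable = {0,1,2,3,4,5,7}
  0: ok
  1: ok
  2: ok
  3: ok
  4: ok
  5: ok
  7: ok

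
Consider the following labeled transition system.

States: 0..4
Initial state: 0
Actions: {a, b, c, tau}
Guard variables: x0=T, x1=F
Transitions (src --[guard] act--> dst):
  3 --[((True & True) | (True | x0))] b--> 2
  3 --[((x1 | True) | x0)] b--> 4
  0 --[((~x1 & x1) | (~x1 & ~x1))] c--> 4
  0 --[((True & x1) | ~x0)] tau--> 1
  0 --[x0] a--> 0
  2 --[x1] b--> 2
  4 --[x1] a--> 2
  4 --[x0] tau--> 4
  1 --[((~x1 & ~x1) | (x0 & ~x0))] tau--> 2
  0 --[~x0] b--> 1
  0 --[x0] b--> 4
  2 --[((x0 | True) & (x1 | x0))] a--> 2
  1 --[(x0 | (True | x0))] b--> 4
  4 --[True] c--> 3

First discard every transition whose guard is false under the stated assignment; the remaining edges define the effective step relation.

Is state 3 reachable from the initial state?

10 transition(s) survive guard evaluation.
Layer 0: {0}
Layer 1: {4}  now seen {0,4}
Layer 2: {3}  now seen {0,3,4}
Layer 3: {2}  now seen {0,2,3,4}
Reachable = {0,2,3,4}
Path to 3: c·c

Answer: REACHABLE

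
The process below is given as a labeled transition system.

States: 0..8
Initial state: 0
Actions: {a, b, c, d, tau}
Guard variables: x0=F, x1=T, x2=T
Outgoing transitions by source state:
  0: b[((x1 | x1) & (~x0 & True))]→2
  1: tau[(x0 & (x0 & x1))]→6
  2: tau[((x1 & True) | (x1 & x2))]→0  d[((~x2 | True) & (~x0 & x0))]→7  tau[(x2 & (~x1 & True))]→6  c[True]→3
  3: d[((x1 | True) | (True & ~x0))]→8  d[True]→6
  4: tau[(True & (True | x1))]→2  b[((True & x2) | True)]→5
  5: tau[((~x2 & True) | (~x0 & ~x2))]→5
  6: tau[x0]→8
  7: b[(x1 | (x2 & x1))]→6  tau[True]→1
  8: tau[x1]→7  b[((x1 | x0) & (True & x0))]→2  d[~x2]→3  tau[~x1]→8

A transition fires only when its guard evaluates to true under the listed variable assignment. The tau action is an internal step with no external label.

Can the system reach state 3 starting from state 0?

Answer: REACHABLE

Trace:
After dropping false guards: 10 live edges.
Layer 0: {0}
Layer 1: {2}  now seen {0,2}
Layer 2: {3}  now seen {0,2,3}
Layer 3: {6,8}  now seen {0,2,3,6,8}
Layer 4: {7}  now seen {0,2,3,6,7,8}
Layer 5: {1}  now seen {0,1,2,3,6,7,8}
R = {0,1,2,3,6,7,8}
trace reaching 3: b·c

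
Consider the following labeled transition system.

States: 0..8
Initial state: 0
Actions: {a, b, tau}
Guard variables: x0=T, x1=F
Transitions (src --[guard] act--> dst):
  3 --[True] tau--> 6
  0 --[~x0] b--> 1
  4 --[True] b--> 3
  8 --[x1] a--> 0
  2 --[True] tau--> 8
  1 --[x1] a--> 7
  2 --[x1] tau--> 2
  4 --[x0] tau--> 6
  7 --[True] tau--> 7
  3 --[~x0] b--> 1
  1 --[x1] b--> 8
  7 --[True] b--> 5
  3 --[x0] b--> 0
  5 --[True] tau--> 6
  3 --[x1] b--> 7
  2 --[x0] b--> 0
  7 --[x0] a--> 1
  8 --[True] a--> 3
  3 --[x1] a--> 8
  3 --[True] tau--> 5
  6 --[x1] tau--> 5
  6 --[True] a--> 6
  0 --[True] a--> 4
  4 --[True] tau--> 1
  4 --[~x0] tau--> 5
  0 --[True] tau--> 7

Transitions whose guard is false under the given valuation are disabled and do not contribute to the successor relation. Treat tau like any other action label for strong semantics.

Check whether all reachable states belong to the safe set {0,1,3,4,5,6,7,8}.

Inv-set: {0,1,3,4,5,6,7,8}
Reachable = {0,1,3,4,5,6,7}
  0: safe
  1: safe
  3: safe
  4: safe
  5: safe
  6: safe
  7: safe

Answer: INVARIANT HOLDS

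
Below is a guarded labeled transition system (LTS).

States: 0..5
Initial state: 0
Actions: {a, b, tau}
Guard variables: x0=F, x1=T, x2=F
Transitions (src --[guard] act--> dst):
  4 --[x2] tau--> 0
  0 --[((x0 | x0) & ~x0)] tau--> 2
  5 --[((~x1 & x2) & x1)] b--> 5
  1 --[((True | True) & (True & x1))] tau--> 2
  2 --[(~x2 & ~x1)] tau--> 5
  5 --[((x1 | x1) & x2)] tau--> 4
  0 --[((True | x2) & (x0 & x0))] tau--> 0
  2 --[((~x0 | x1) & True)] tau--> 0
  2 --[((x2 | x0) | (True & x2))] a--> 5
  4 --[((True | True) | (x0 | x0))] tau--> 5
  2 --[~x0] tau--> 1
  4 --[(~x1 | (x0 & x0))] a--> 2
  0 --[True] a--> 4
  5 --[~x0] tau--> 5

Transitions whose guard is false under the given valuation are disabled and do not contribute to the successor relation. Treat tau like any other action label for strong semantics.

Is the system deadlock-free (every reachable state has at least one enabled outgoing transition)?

Reach set: {0,4,5}
  0: a→4  [deg 1]
  4: tau→5  [deg 1]
  5: tau→5  [deg 1]

Answer: DEADLOCK-FREE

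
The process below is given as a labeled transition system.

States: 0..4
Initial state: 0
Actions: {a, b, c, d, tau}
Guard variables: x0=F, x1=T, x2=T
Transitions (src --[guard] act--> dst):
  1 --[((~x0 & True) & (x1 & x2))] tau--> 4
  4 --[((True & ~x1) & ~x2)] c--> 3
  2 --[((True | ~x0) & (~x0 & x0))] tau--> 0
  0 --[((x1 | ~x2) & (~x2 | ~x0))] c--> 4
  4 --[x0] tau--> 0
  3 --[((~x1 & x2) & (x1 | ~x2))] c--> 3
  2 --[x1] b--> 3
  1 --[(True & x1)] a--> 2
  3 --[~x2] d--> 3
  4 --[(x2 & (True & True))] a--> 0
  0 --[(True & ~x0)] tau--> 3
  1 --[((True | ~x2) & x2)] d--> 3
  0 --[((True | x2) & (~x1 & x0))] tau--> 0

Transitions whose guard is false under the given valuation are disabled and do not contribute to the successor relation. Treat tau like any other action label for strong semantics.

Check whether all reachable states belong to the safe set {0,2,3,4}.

Answer: INVARIANT HOLDS

Analysis:
Inv-set: {0,2,3,4}
Reachable = {0,3,4}
  0: safe
  3: safe
  4: safe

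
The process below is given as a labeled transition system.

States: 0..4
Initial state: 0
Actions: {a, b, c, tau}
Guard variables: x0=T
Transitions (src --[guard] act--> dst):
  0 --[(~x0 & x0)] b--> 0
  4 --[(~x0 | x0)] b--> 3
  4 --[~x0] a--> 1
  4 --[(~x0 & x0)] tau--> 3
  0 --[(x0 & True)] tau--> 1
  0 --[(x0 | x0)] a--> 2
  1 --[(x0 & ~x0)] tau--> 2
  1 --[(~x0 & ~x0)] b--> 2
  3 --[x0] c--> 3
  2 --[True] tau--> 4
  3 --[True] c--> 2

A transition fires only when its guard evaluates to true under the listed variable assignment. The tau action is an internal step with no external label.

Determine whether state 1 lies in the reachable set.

Answer: REACHABLE

Working:
Guard filter leaves 6 enabled edge(s).
depth 0: {0}
depth 1: {1,2}  total {0,1,2}
depth 2: {4}  total {0,1,2,4}
depth 3: {3}  total {0,1,2,3,4}
Reachable = {0,1,2,3,4}
Path to 1: tau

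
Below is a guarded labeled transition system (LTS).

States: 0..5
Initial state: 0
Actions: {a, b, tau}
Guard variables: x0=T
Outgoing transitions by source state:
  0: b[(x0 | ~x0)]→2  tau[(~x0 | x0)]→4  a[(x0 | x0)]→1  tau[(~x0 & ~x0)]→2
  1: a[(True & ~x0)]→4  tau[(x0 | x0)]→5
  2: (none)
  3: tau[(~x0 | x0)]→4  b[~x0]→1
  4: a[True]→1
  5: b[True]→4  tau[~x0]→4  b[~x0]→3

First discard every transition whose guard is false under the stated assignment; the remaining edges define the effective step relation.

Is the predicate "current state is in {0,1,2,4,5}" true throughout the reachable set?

Allowed set {0,1,2,4,5}
R = {0,1,2,4,5}
  0: ✓
  1: ✓
  2: ✓
  4: ✓
  5: ✓

Answer: INVARIANT HOLDS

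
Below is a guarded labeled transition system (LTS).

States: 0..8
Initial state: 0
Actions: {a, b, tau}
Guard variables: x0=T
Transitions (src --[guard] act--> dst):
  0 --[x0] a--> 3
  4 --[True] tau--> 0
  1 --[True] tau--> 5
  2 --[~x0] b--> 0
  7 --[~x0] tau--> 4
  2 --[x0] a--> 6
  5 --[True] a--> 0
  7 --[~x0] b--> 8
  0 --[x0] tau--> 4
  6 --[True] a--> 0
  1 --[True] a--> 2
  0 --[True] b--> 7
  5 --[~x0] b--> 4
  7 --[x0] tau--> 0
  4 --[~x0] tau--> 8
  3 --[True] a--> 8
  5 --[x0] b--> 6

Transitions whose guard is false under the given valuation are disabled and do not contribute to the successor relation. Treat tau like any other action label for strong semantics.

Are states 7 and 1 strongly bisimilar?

Answer: NOT BISIMILAR

Working:
Compute ~ classes (split until stable):
  π0 = {{0,1,2,3,4,5,6,7,8}}
  π1 = {{0},{1},{2,3,6},{4,7},{5},{8}}
  π2 = {{0},{1},{2},{3},{4,7},{5},{6},{8}}
Fixed point at round 3; 8 class(es).
[7]={4,7}  [1]={1}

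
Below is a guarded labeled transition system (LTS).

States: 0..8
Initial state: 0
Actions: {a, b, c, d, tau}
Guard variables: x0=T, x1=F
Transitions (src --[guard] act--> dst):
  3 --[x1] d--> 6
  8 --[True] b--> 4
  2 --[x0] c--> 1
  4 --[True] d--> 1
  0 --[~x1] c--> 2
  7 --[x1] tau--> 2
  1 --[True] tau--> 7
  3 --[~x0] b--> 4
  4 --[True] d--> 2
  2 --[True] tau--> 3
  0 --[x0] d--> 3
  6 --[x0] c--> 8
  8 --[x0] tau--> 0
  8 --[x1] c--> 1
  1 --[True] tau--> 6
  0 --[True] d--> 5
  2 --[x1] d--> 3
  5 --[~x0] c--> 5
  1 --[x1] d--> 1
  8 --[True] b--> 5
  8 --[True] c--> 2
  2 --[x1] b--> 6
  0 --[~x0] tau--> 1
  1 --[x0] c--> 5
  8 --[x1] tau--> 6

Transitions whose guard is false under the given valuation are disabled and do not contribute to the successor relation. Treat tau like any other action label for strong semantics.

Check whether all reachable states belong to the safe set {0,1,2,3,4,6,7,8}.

Inv-set: {0,1,2,3,4,6,7,8}
Reachable = {0,1,2,3,4,5,6,7,8}
  0: ok
  1: ok
  2: ok
  3: ok
  4: ok
  5: outside
  6: ok
  7: ok
  8: ok
witness against invariant: d → 5

Answer: INVARIANT VIOLATED at state 5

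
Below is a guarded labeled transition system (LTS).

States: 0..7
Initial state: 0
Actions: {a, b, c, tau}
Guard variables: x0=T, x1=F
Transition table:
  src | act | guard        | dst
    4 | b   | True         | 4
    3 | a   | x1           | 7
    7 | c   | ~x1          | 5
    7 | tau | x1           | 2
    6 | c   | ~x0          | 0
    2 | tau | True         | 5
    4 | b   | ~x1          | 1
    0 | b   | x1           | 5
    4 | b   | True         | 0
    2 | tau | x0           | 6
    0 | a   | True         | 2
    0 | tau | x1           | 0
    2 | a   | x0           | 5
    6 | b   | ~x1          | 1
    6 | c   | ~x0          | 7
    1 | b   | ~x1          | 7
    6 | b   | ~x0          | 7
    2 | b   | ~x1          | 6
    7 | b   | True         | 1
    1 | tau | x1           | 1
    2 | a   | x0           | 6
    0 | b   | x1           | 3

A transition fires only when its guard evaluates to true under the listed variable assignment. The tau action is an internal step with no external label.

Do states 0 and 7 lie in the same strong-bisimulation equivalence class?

Answer: NOT BISIMILAR

Analysis:
Refine partition for ~:
  π0 = {{0,1,2,3,4,5,6,7}}
  π1 = {{0},{1,4,6},{2},{3,5},{7}}
  π2 = {{0},{1},{2},{3,5},{4},{6},{7}}
7 equivalence class(es) (converged in 3)
0∈{0}, 7∈{7}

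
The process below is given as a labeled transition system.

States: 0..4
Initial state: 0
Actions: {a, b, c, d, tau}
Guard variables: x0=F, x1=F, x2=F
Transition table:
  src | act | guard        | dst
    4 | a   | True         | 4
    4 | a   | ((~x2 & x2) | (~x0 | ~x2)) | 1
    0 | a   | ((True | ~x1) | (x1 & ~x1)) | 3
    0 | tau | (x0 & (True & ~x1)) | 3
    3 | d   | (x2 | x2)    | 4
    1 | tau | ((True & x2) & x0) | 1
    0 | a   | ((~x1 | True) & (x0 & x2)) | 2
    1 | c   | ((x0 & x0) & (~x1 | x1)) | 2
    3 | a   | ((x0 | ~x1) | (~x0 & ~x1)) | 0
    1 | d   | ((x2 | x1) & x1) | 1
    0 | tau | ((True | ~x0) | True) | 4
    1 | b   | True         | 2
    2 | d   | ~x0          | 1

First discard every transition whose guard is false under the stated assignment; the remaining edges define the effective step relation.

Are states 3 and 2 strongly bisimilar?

Answer: NOT BISIMILAR

Working:
Bisimulation quotient by refinement:
  round 0: {{0,1,2,3,4}}
  round 1: {{0},{1},{2},{3,4}}
  round 2: {{0},{1},{2},{3},{4}}
Fixed point at round 3; 5 class(es).
[3]={3}  [2]={2}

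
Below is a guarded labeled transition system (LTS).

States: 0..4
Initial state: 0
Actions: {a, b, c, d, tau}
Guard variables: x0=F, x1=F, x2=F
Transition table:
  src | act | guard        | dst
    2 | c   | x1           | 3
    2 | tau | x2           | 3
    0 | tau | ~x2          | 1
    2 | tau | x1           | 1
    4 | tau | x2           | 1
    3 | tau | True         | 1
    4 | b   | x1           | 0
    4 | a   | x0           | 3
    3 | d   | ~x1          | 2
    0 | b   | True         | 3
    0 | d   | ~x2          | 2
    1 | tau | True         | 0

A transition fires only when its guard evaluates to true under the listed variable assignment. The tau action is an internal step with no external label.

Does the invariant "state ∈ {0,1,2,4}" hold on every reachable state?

Safe = {0,1,2,4}
Reach set: {0,1,2,3}
  0: ✓
  1: ✓
  2: ✓
  3: VIOLATES
reach 3 via b — violates

Answer: INVARIANT VIOLATED at state 3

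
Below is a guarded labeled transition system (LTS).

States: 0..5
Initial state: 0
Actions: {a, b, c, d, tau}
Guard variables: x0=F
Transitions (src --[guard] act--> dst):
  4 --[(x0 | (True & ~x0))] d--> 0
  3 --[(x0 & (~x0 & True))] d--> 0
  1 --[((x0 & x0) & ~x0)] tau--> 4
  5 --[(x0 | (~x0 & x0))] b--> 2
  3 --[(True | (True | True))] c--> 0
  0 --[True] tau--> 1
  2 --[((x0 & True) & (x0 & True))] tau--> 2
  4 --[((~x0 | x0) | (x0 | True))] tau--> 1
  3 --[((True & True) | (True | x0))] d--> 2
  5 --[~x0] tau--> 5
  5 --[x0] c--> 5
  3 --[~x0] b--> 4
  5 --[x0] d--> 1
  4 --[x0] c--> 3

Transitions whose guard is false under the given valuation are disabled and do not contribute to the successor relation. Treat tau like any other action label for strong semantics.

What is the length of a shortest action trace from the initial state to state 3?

Breadth-first toward 3:
  depth 0: {0}
  depth 1: {1}
3 never appears.

Answer: UNREACHABLE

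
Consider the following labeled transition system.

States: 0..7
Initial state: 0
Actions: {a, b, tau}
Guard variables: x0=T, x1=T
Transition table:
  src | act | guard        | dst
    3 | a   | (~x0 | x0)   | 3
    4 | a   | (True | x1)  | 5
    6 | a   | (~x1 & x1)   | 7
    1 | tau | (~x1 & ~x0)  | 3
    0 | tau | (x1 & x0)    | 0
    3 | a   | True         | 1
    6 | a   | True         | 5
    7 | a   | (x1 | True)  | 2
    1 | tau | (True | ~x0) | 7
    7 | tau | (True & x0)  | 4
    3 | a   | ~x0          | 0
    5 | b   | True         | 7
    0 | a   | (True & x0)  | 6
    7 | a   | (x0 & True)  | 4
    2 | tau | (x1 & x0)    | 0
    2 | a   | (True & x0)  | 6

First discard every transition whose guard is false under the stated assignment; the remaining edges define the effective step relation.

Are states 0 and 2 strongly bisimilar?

Answer: BISIMILAR

Trace:
Compute ~ classes (split until stable):
  round 0: {{0,1,2,3,4,5,6,7}}
  round 1: {{0,2,7},{1},{3,4,6},{5}}
  round 2: {{0,2},{1},{3},{4,6},{5},{7}}
Fixed point at round 3; 6 class(es).
0∈{0,2}, 2∈{0,2}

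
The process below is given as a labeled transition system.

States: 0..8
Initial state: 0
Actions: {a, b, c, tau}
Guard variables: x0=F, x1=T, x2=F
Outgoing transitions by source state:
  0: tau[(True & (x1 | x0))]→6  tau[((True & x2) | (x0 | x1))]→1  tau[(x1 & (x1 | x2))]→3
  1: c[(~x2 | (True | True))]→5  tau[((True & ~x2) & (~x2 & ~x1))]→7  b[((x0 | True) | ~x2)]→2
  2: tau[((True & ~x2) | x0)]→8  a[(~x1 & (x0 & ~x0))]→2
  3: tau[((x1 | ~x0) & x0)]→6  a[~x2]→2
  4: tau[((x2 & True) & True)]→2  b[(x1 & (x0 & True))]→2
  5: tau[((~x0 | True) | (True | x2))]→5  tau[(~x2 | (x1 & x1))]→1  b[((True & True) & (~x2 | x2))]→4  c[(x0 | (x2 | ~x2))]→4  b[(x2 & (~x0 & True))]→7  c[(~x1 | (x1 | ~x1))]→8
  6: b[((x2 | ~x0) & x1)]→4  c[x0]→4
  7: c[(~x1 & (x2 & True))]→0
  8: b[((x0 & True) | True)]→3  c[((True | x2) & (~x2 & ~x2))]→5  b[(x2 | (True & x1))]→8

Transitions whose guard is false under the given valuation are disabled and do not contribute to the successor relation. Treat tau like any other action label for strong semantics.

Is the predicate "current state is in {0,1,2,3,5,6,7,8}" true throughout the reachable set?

Safe = {0,1,2,3,5,6,7,8}
Reachable = {0,1,2,3,4,5,6,8}
  0: safe
  1: safe
  2: safe
  3: safe
  4: VIOLATES
  5: safe
  6: safe
  8: safe
reach 4 via tau·b — violates

Answer: INVARIANT VIOLATED at state 4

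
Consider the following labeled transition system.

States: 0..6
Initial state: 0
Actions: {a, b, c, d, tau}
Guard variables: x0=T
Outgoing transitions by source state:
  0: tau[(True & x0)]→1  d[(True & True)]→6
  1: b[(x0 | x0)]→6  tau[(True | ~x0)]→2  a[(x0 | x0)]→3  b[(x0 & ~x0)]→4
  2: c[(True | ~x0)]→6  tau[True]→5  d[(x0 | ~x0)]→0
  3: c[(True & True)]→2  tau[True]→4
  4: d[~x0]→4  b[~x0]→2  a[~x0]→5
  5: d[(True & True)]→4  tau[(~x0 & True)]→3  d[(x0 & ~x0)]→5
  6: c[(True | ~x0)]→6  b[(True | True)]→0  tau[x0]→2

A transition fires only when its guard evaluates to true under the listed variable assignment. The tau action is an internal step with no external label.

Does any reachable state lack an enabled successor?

R = {0,1,2,3,4,5,6}
  0: d→6  tau→1  [2 exit(s)]
  1: a→3  b→6  tau→2  [3 exit(s)]
  2: c→6  d→0  tau→5  [3 exit(s)]
  3: c→2  tau→4  [2 exit(s)]
  4: ∅  [deadlock]
  5: d→4  [1 exit(s)]
  6: b→0  c→6  tau→2  [3 exit(s)]
witness 4: tau·a·tau

Answer: DEADLOCK at state 4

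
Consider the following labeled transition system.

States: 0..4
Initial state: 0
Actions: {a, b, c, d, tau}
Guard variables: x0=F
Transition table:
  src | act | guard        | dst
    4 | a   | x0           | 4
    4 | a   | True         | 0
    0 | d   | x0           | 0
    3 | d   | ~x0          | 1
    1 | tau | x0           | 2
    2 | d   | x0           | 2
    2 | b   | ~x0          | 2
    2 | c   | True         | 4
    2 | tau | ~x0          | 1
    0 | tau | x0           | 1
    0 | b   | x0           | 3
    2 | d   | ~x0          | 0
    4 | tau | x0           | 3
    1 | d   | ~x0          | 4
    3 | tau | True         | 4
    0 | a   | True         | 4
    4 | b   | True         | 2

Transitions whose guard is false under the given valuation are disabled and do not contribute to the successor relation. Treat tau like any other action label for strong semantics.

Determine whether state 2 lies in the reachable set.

After dropping false guards: 10 live edges.
Layer 0: {0}
Layer 1: {4}  total {0,4}
Layer 2: {2}  total {0,2,4}
Layer 3: {1}  total {0,1,2,4}
R = {0,1,2,4}
witness 2: a·b

Answer: REACHABLE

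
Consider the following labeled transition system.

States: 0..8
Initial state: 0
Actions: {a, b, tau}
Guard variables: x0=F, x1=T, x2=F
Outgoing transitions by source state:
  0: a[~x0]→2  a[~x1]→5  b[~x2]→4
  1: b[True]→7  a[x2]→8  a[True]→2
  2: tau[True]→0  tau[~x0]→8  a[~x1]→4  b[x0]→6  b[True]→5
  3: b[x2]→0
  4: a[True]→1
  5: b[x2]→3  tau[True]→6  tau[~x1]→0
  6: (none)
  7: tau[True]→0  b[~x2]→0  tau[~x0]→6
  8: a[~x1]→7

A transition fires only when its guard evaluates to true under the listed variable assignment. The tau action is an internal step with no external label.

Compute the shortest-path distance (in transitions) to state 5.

Answer: 2

Working:
Layered search for 5:
  Layer 0: {0}
  Layer 1: {2,4}
  Layer 2: {1,5,8}
5 enters at depth 2; path a·b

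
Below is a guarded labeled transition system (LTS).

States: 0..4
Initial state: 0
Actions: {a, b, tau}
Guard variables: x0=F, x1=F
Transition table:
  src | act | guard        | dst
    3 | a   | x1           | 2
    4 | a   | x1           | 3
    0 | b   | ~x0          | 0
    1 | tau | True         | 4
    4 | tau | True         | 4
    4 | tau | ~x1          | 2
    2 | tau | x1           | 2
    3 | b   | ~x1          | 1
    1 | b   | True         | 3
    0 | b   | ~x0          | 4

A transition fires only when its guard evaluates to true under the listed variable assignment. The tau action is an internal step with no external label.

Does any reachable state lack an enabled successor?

R = {0,2,4}
  0: b→0  b→4  [2 exit(s)]
  2: ∅  [STUCK]
  4: tau→2  tau→4  [2 exit(s)]
witness 2: b·tau

Answer: DEADLOCK at state 2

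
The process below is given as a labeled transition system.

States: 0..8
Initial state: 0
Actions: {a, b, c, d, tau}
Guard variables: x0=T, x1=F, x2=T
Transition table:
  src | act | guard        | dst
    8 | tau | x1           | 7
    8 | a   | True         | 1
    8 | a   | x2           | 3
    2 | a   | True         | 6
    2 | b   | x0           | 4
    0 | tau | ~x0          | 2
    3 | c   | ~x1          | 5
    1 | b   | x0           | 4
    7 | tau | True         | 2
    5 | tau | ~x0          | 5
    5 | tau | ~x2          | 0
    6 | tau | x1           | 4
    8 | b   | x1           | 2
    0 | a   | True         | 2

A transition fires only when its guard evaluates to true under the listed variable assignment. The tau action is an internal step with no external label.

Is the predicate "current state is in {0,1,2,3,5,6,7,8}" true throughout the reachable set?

Safe = {0,1,2,3,5,6,7,8}
Reach set: {0,2,4,6}
  0: ✓
  2: ✓
  4: ✗ unsafe
  6: ✓
witness against invariant: a·b → 4

Answer: INVARIANT VIOLATED at state 4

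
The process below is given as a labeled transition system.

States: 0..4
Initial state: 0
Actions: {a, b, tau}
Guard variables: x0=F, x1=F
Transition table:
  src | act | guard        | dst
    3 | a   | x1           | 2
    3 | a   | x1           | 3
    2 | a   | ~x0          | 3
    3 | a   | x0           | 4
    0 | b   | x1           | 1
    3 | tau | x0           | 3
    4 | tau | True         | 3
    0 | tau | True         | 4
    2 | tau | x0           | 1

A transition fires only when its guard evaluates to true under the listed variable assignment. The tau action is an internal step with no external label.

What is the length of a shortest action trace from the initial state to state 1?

Answer: UNREACHABLE

Analysis:
BFS to 1:
  L0 = {0}
  L1 = {4}
  L2 = {3}
1 never appears.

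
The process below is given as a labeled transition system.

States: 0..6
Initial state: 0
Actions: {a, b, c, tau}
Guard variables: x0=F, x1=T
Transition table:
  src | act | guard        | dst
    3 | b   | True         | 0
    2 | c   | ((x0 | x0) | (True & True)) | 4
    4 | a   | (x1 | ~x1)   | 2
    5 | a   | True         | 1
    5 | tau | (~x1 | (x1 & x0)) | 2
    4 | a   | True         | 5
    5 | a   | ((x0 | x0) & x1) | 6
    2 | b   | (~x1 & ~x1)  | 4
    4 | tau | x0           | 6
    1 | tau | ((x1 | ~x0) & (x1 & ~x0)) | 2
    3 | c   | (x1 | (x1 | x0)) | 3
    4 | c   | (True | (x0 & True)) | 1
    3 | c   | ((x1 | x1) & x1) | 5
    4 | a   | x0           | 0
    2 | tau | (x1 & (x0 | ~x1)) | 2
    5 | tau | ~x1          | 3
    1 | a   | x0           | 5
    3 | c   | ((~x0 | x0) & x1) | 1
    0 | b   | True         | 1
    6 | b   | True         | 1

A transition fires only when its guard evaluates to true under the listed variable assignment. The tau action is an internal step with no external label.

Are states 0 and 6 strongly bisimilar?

Answer: BISIMILAR

Trace:
Bisimulation quotient by refinement:
  P[0] = {{0,1,2,3,4,5,6}}
  P[1] = {{0,6},{1},{2},{3},{4},{5}}
stable after 2 split(s): 6 block(s)
class of 0: {0,6}; class of 6: {0,6}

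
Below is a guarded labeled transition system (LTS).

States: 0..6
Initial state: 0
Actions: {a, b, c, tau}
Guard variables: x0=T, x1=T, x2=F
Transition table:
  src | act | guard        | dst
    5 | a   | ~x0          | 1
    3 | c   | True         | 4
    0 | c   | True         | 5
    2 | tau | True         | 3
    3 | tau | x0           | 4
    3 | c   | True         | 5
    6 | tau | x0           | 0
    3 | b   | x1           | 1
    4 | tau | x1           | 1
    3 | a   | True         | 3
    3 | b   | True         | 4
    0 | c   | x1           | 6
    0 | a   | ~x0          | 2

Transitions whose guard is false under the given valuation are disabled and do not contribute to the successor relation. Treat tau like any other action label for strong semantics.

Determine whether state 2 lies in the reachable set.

Answer: UNREACHABLE

Analysis:
Guard filter leaves 11 enabled edge(s).
L0 = {0}
L1 = {5,6}  cumulative {0,5,6}
R = {0,5,6}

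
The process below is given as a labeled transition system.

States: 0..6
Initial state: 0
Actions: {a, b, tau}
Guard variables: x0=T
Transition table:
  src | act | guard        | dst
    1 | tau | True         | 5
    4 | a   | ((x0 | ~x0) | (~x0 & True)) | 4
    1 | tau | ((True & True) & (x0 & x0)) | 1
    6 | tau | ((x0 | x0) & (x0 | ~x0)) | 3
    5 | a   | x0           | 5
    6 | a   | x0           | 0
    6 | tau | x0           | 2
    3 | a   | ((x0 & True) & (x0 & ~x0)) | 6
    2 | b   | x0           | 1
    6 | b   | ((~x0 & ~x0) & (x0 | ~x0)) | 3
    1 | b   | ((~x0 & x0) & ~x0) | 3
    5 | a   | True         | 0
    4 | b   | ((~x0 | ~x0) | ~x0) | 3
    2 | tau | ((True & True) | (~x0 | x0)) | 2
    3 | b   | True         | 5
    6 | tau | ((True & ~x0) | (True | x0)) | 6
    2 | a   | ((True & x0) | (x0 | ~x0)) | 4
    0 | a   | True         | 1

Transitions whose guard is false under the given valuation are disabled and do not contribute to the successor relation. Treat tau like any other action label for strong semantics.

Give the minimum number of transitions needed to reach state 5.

Answer: 2

Trace:
Layered search for 5:
  L0 = {0}
  L1 = {1}
  L2 = {5}
first hit 5 at d=2 via a·tau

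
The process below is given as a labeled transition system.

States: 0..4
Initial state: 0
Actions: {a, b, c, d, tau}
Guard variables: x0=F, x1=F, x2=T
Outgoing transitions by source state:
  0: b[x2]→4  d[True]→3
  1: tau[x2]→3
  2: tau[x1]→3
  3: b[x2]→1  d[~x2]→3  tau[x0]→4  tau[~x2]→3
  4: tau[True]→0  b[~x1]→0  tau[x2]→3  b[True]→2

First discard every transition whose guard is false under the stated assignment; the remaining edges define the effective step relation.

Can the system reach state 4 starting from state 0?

Answer: REACHABLE

Trace:
After dropping false guards: 8 live edges.
L0 = {0}
L1 = {3,4}  now seen {0,3,4}
L2 = {1,2}  now seen {0,1,2,3,4}
Reachable = {0,1,2,3,4}
trace reaching 4: b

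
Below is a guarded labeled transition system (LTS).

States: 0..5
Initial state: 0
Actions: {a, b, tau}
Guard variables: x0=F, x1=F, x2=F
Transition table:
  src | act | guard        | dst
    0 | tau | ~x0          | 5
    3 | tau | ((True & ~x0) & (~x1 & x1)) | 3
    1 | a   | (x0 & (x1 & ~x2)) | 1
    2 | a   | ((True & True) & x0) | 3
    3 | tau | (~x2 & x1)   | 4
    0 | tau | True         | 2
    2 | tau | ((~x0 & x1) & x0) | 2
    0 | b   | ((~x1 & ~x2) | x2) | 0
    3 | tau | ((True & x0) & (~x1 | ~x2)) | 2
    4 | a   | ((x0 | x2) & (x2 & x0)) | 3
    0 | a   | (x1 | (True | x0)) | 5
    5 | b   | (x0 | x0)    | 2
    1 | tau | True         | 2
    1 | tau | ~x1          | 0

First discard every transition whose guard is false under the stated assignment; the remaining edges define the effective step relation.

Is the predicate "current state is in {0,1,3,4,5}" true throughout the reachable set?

Answer: INVARIANT VIOLATED at state 2

Trace:
Allowed set {0,1,3,4,5}
R = {0,2,5}
  0: ok
  2: outside
  5: ok
reach 2 via tau — violates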